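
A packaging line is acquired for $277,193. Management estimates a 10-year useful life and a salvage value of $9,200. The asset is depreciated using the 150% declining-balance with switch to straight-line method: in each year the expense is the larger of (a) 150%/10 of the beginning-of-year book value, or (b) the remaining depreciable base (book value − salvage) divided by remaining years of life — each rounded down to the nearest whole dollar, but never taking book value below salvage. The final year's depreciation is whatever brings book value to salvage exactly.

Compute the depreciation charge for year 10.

$22,584

Depreciable base = $277,193 − $9,200 = $267,993.
Year 1: DB = ⌊$277,193 × 150%/10⌋ = $41,578; SL = ⌊$267,993/10⌋ = $26,799 → take DB $41,578. Book value $235,615.
Year 2: DB = ⌊$235,615 × 150%/10⌋ = $35,342; SL = ⌊$226,415/9⌋ = $25,157 → take DB $35,342. Book value $200,273.
Year 3: DB = ⌊$200,273 × 150%/10⌋ = $30,040; SL = ⌊$191,073/8⌋ = $23,884 → take DB $30,040. Book value $170,233.
Year 4: DB = ⌊$170,233 × 150%/10⌋ = $25,534; SL = ⌊$161,033/7⌋ = $23,004 → take DB $25,534. Book value $144,699.
Year 5: DB = ⌊$144,699 × 150%/10⌋ = $21,704; SL = ⌊$135,499/6⌋ = $22,583 → take SL $22,583. Book value $122,116.
Year 6: DB = ⌊$122,116 × 150%/10⌋ = $18,317; SL = ⌊$112,916/5⌋ = $22,583 → take SL $22,583. Book value $99,533.
Year 7: DB = ⌊$99,533 × 150%/10⌋ = $14,929; SL = ⌊$90,333/4⌋ = $22,583 → take SL $22,583. Book value $76,950.
Year 8: DB = ⌊$76,950 × 150%/10⌋ = $11,542; SL = ⌊$67,750/3⌋ = $22,583 → take SL $22,583. Book value $54,367.
Year 9: DB = ⌊$54,367 × 150%/10⌋ = $8,155; SL = ⌊$45,167/2⌋ = $22,583 → take SL $22,583. Book value $31,784.
Year 10 (final): $31,784 − $9,200 = $22,584. Book value $9,200.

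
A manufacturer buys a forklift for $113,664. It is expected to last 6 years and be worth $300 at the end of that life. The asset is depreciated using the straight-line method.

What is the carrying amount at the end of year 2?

Depreciable base = $113,664 − $300 = $113,364.
Annual expense = $113,364 / 6 = $18,894.
End of year 1: book value $94,770.
End of year 2: book value $75,876.

$75,876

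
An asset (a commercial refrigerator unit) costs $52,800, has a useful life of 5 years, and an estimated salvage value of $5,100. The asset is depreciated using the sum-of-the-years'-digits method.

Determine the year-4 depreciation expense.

$6,360

Depreciable base = $52,800 − $5,100 = $47,700.
Sum of the years' digits = 5+4+3+2+1 = 15.
Year 1: $47,700 × 5/15 = $15,900. Book value $36,900.
Year 2: $47,700 × 4/15 = $12,720. Book value $24,180.
Year 3: $47,700 × 3/15 = $9,540. Book value $14,640.
Year 4: $47,700 × 2/15 = $6,360. Book value $8,280.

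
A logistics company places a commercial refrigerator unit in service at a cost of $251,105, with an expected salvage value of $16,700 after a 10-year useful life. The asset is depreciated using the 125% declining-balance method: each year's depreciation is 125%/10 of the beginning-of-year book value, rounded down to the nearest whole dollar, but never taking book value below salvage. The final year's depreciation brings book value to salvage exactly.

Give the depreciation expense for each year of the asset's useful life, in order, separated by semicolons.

Depreciable base = $251,105 − $16,700 = $234,405.
Year 1: ⌊$251,105 × 125%/10⌋ = $31,388. Book value $219,717.
Year 2: ⌊$219,717 × 125%/10⌋ = $27,464. Book value $192,253.
Year 3: ⌊$192,253 × 125%/10⌋ = $24,031. Book value $168,222.
Year 4: ⌊$168,222 × 125%/10⌋ = $21,027. Book value $147,195.
Year 5: ⌊$147,195 × 125%/10⌋ = $18,399. Book value $128,796.
Year 6: ⌊$128,796 × 125%/10⌋ = $16,099. Book value $112,697.
Year 7: ⌊$112,697 × 125%/10⌋ = $14,087. Book value $98,610.
Year 8: ⌊$98,610 × 125%/10⌋ = $12,326. Book value $86,284.
Year 9: ⌊$86,284 × 125%/10⌋ = $10,785. Book value $75,499.
Year 10 (final): $75,499 − $16,700 = $58,799. Book value $16,700.

$31,388; $27,464; $24,031; $21,027; $18,399; $16,099; $14,087; $12,326; $10,785; $58,799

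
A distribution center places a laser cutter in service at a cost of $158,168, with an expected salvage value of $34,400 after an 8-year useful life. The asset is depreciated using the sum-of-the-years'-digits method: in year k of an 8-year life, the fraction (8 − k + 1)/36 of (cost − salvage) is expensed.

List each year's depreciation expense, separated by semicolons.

Depreciable base = $158,168 − $34,400 = $123,768.
Sum of the years' digits = 8+7+6+5+4+3+2+1 = 36.
Year 1: $123,768 × 8/36 = $27,504. Book value $130,664.
Year 2: $123,768 × 7/36 = $24,066. Book value $106,598.
Year 3: $123,768 × 6/36 = $20,628. Book value $85,970.
Year 4: $123,768 × 5/36 = $17,190. Book value $68,780.
Year 5: $123,768 × 4/36 = $13,752. Book value $55,028.
Year 6: $123,768 × 3/36 = $10,314. Book value $44,714.
Year 7: $123,768 × 2/36 = $6,876. Book value $37,838.
Year 8: $123,768 × 1/36 = $3,438. Book value $34,400.

$27,504; $24,066; $20,628; $17,190; $13,752; $10,314; $6,876; $3,438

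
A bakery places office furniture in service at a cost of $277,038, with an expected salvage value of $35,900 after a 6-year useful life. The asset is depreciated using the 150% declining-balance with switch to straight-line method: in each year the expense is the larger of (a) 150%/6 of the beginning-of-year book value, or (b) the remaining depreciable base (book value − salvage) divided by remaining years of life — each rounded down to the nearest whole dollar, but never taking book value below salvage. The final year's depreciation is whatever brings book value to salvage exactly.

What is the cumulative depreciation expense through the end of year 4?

Depreciable base = $277,038 − $35,900 = $241,138.
Year 1: DB = ⌊$277,038 × 150%/6⌋ = $69,259; SL = ⌊$241,138/6⌋ = $40,189 → take DB $69,259. Book value $207,779.
Year 2: DB = ⌊$207,779 × 150%/6⌋ = $51,944; SL = ⌊$171,879/5⌋ = $34,375 → take DB $51,944. Book value $155,835.
Year 3: DB = ⌊$155,835 × 150%/6⌋ = $38,958; SL = ⌊$119,935/4⌋ = $29,983 → take DB $38,958. Book value $116,877.
Year 4: DB = ⌊$116,877 × 150%/6⌋ = $29,219; SL = ⌊$80,977/3⌋ = $26,992 → take DB $29,219. Book value $87,658.
Accumulated through year 4 = $277,038 − $87,658 = $189,380.

$189,380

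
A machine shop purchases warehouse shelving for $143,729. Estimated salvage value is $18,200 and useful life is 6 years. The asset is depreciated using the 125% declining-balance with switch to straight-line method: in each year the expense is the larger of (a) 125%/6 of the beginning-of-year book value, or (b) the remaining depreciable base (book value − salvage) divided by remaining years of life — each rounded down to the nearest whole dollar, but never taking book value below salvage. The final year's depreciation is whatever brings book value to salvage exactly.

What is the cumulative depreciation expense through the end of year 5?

Depreciable base = $143,729 − $18,200 = $125,529.
Year 1: DB = ⌊$143,729 × 125%/6⌋ = $29,943; SL = ⌊$125,529/6⌋ = $20,921 → take DB $29,943. Book value $113,786.
Year 2: DB = ⌊$113,786 × 125%/6⌋ = $23,705; SL = ⌊$95,586/5⌋ = $19,117 → take DB $23,705. Book value $90,081.
Year 3: DB = ⌊$90,081 × 125%/6⌋ = $18,766; SL = ⌊$71,881/4⌋ = $17,970 → take DB $18,766. Book value $71,315.
Year 4: DB = ⌊$71,315 × 125%/6⌋ = $14,857; SL = ⌊$53,115/3⌋ = $17,705 → take SL $17,705. Book value $53,610.
Year 5: DB = ⌊$53,610 × 125%/6⌋ = $11,168; SL = ⌊$35,410/2⌋ = $17,705 → take SL $17,705. Book value $35,905.
Accumulated through year 5 = $143,729 − $35,905 = $107,824.

$107,824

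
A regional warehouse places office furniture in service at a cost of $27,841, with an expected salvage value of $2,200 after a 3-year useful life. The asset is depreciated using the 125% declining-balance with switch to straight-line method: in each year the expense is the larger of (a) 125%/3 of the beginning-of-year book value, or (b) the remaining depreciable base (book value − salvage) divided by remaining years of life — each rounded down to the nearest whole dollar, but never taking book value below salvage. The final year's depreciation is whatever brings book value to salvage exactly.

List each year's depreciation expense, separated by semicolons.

$11,600; $7,020; $7,021

Depreciable base = $27,841 − $2,200 = $25,641.
Year 1: DB = ⌊$27,841 × 125%/3⌋ = $11,600; SL = ⌊$25,641/3⌋ = $8,547 → take DB $11,600. Book value $16,241.
Year 2: DB = ⌊$16,241 × 125%/3⌋ = $6,767; SL = ⌊$14,041/2⌋ = $7,020 → take SL $7,020. Book value $9,221.
Year 3 (final): $9,221 − $2,200 = $7,021. Book value $2,200.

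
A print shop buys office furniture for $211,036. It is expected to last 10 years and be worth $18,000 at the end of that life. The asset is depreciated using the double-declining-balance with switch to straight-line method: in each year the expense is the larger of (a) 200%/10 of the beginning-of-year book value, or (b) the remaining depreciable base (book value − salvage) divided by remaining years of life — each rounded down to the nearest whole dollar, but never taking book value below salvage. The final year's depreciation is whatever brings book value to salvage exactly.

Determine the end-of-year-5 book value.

Depreciable base = $211,036 − $18,000 = $193,036.
Year 1: DB = ⌊$211,036 × 200%/10⌋ = $42,207; SL = ⌊$193,036/10⌋ = $19,303 → take DB $42,207. Book value $168,829.
Year 2: DB = ⌊$168,829 × 200%/10⌋ = $33,765; SL = ⌊$150,829/9⌋ = $16,758 → take DB $33,765. Book value $135,064.
Year 3: DB = ⌊$135,064 × 200%/10⌋ = $27,012; SL = ⌊$117,064/8⌋ = $14,633 → take DB $27,012. Book value $108,052.
Year 4: DB = ⌊$108,052 × 200%/10⌋ = $21,610; SL = ⌊$90,052/7⌋ = $12,864 → take DB $21,610. Book value $86,442.
Year 5: DB = ⌊$86,442 × 200%/10⌋ = $17,288; SL = ⌊$68,442/6⌋ = $11,407 → take DB $17,288. Book value $69,154.

$69,154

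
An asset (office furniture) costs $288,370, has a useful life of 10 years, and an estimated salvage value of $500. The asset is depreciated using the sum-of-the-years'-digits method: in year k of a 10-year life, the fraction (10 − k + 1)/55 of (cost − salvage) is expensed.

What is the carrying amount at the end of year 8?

$16,202

Depreciable base = $288,370 − $500 = $287,870.
Sum of the years' digits = 10+9+8+7+6+5+4+3+2+1 = 55.
Year 1: $287,870 × 10/55 = $52,340. Book value $236,030.
Year 2: $287,870 × 9/55 = $47,106. Book value $188,924.
Year 3: $287,870 × 8/55 = $41,872. Book value $147,052.
Year 4: $287,870 × 7/55 = $36,638. Book value $110,414.
Year 5: $287,870 × 6/55 = $31,404. Book value $79,010.
Year 6: $287,870 × 5/55 = $26,170. Book value $52,840.
Year 7: $287,870 × 4/55 = $20,936. Book value $31,904.
Year 8: $287,870 × 3/55 = $15,702. Book value $16,202.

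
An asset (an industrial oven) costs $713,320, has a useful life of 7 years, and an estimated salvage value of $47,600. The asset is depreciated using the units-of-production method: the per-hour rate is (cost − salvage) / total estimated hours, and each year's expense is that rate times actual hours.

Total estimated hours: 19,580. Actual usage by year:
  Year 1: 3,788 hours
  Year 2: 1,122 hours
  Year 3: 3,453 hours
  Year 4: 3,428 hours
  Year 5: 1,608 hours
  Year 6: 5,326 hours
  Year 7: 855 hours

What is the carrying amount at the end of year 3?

Depreciable base = $713,320 − $47,600 = $665,720.
Rate = $665,720 / 19,580 hours = $34 per hour.
Year 1: 3,788 × $34 = $128,792. Book value $584,528.
Year 2: 1,122 × $34 = $38,148. Book value $546,380.
Year 3: 3,453 × $34 = $117,402. Book value $428,978.

$428,978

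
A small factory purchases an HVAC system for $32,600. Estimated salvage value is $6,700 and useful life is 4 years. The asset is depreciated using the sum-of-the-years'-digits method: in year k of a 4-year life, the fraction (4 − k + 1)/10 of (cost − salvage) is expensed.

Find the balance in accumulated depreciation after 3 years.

Depreciable base = $32,600 − $6,700 = $25,900.
Sum of the years' digits = 4+3+2+1 = 10.
Year 1: $25,900 × 4/10 = $10,360. Book value $22,240.
Year 2: $25,900 × 3/10 = $7,770. Book value $14,470.
Year 3: $25,900 × 2/10 = $5,180. Book value $9,290.
Accumulated through year 3 = $32,600 − $9,290 = $23,310.

$23,310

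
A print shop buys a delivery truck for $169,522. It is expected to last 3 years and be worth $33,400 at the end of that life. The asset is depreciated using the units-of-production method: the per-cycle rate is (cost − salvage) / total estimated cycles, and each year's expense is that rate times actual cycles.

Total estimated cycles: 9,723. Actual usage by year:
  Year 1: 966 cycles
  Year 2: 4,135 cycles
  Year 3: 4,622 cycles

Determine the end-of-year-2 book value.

$98,108

Depreciable base = $169,522 − $33,400 = $136,122.
Rate = $136,122 / 9,723 cycles = $14 per cycle.
Year 1: 966 × $14 = $13,524. Book value $155,998.
Year 2: 4,135 × $14 = $57,890. Book value $98,108.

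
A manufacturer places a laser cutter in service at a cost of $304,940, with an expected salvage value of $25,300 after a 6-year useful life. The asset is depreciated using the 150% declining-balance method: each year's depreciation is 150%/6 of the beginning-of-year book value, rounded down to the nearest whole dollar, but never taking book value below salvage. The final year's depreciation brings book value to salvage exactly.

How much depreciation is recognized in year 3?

Depreciable base = $304,940 − $25,300 = $279,640.
Year 1: ⌊$304,940 × 150%/6⌋ = $76,235. Book value $228,705.
Year 2: ⌊$228,705 × 150%/6⌋ = $57,176. Book value $171,529.
Year 3: ⌊$171,529 × 150%/6⌋ = $42,882. Book value $128,647.

$42,882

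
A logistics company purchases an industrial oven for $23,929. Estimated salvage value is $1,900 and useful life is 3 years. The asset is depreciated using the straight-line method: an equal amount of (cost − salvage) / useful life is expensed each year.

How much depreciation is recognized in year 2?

$7,343

Depreciable base = $23,929 − $1,900 = $22,029.
Annual expense = $22,029 / 3 = $7,343.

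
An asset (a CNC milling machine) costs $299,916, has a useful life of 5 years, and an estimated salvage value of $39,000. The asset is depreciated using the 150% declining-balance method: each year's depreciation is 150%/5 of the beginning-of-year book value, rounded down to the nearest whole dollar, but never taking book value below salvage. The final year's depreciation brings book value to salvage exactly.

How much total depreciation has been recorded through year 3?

$197,044

Depreciable base = $299,916 − $39,000 = $260,916.
Year 1: ⌊$299,916 × 150%/5⌋ = $89,974. Book value $209,942.
Year 2: ⌊$209,942 × 150%/5⌋ = $62,982. Book value $146,960.
Year 3: ⌊$146,960 × 150%/5⌋ = $44,088. Book value $102,872.
Accumulated through year 3 = $299,916 − $102,872 = $197,044.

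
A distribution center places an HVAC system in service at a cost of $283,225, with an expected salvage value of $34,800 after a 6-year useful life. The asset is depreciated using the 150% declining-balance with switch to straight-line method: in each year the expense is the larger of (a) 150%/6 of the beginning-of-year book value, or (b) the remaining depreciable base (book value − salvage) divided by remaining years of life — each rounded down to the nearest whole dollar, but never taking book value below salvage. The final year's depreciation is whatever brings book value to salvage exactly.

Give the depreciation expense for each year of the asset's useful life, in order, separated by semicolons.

Depreciable base = $283,225 − $34,800 = $248,425.
Year 1: DB = ⌊$283,225 × 150%/6⌋ = $70,806; SL = ⌊$248,425/6⌋ = $41,404 → take DB $70,806. Book value $212,419.
Year 2: DB = ⌊$212,419 × 150%/6⌋ = $53,104; SL = ⌊$177,619/5⌋ = $35,523 → take DB $53,104. Book value $159,315.
Year 3: DB = ⌊$159,315 × 150%/6⌋ = $39,828; SL = ⌊$124,515/4⌋ = $31,128 → take DB $39,828. Book value $119,487.
Year 4: DB = ⌊$119,487 × 150%/6⌋ = $29,871; SL = ⌊$84,687/3⌋ = $28,229 → take DB $29,871. Book value $89,616.
Year 5: DB = ⌊$89,616 × 150%/6⌋ = $22,404; SL = ⌊$54,816/2⌋ = $27,408 → take SL $27,408. Book value $62,208.
Year 6 (final): $62,208 − $34,800 = $27,408. Book value $34,800.

$70,806; $53,104; $39,828; $29,871; $27,408; $27,408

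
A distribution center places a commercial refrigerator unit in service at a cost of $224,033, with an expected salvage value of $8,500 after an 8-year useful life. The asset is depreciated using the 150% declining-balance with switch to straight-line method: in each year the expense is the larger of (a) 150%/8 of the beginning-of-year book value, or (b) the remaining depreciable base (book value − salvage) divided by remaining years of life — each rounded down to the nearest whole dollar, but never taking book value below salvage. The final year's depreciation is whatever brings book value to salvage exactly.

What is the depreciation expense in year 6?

Depreciable base = $224,033 − $8,500 = $215,533.
Year 1: DB = ⌊$224,033 × 150%/8⌋ = $42,006; SL = ⌊$215,533/8⌋ = $26,941 → take DB $42,006. Book value $182,027.
Year 2: DB = ⌊$182,027 × 150%/8⌋ = $34,130; SL = ⌊$173,527/7⌋ = $24,789 → take DB $34,130. Book value $147,897.
Year 3: DB = ⌊$147,897 × 150%/8⌋ = $27,730; SL = ⌊$139,397/6⌋ = $23,232 → take DB $27,730. Book value $120,167.
Year 4: DB = ⌊$120,167 × 150%/8⌋ = $22,531; SL = ⌊$111,667/5⌋ = $22,333 → take DB $22,531. Book value $97,636.
Year 5: DB = ⌊$97,636 × 150%/8⌋ = $18,306; SL = ⌊$89,136/4⌋ = $22,284 → take SL $22,284. Book value $75,352.
Year 6: DB = ⌊$75,352 × 150%/8⌋ = $14,128; SL = ⌊$66,852/3⌋ = $22,284 → take SL $22,284. Book value $53,068.

$22,284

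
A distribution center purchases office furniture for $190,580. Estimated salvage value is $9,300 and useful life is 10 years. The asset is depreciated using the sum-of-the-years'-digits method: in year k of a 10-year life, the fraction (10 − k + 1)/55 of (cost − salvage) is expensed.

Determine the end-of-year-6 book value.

$42,260

Depreciable base = $190,580 − $9,300 = $181,280.
Sum of the years' digits = 10+9+8+7+6+5+4+3+2+1 = 55.
Year 1: $181,280 × 10/55 = $32,960. Book value $157,620.
Year 2: $181,280 × 9/55 = $29,664. Book value $127,956.
Year 3: $181,280 × 8/55 = $26,368. Book value $101,588.
Year 4: $181,280 × 7/55 = $23,072. Book value $78,516.
Year 5: $181,280 × 6/55 = $19,776. Book value $58,740.
Year 6: $181,280 × 5/55 = $16,480. Book value $42,260.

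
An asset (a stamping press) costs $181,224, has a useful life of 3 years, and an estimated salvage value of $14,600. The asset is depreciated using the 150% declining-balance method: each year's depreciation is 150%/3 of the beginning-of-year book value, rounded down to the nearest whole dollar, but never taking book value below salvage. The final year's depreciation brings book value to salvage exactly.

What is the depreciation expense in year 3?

Depreciable base = $181,224 − $14,600 = $166,624.
Year 1: ⌊$181,224 × 150%/3⌋ = $90,612. Book value $90,612.
Year 2: ⌊$90,612 × 150%/3⌋ = $45,306. Book value $45,306.
Year 3 (final): $45,306 − $14,600 = $30,706. Book value $14,600.

$30,706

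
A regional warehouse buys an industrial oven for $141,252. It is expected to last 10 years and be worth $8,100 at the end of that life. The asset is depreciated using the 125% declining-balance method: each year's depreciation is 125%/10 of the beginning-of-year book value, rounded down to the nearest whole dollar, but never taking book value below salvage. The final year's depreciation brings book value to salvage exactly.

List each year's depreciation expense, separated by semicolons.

Depreciable base = $141,252 − $8,100 = $133,152.
Year 1: ⌊$141,252 × 125%/10⌋ = $17,656. Book value $123,596.
Year 2: ⌊$123,596 × 125%/10⌋ = $15,449. Book value $108,147.
Year 3: ⌊$108,147 × 125%/10⌋ = $13,518. Book value $94,629.
Year 4: ⌊$94,629 × 125%/10⌋ = $11,828. Book value $82,801.
Year 5: ⌊$82,801 × 125%/10⌋ = $10,350. Book value $72,451.
Year 6: ⌊$72,451 × 125%/10⌋ = $9,056. Book value $63,395.
Year 7: ⌊$63,395 × 125%/10⌋ = $7,924. Book value $55,471.
Year 8: ⌊$55,471 × 125%/10⌋ = $6,933. Book value $48,538.
Year 9: ⌊$48,538 × 125%/10⌋ = $6,067. Book value $42,471.
Year 10 (final): $42,471 − $8,100 = $34,371. Book value $8,100.

$17,656; $15,449; $13,518; $11,828; $10,350; $9,056; $7,924; $6,933; $6,067; $34,371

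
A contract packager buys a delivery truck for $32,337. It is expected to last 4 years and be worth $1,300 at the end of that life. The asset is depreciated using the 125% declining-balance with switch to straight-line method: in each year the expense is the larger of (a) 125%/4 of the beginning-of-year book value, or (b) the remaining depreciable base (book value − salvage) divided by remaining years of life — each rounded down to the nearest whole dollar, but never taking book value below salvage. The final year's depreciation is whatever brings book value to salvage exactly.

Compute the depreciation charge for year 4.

$6,978

Depreciable base = $32,337 − $1,300 = $31,037.
Year 1: DB = ⌊$32,337 × 125%/4⌋ = $10,105; SL = ⌊$31,037/4⌋ = $7,759 → take DB $10,105. Book value $22,232.
Year 2: DB = ⌊$22,232 × 125%/4⌋ = $6,947; SL = ⌊$20,932/3⌋ = $6,977 → take SL $6,977. Book value $15,255.
Year 3: DB = ⌊$15,255 × 125%/4⌋ = $4,767; SL = ⌊$13,955/2⌋ = $6,977 → take SL $6,977. Book value $8,278.
Year 4 (final): $8,278 − $1,300 = $6,978. Book value $1,300.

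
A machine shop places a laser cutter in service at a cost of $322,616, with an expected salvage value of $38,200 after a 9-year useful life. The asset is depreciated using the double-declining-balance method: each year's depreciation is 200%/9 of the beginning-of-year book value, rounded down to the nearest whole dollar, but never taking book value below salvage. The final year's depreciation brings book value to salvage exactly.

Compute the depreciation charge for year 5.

$26,236

Depreciable base = $322,616 − $38,200 = $284,416.
Year 1: ⌊$322,616 × 200%/9⌋ = $71,692. Book value $250,924.
Year 2: ⌊$250,924 × 200%/9⌋ = $55,760. Book value $195,164.
Year 3: ⌊$195,164 × 200%/9⌋ = $43,369. Book value $151,795.
Year 4: ⌊$151,795 × 200%/9⌋ = $33,732. Book value $118,063.
Year 5: ⌊$118,063 × 200%/9⌋ = $26,236. Book value $91,827.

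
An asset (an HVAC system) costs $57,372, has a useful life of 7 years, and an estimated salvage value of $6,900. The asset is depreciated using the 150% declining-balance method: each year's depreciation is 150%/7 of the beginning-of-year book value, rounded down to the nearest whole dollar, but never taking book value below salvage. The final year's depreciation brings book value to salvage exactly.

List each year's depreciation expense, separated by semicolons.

$12,294; $9,659; $7,589; $5,963; $4,685; $3,681; $6,601

Depreciable base = $57,372 − $6,900 = $50,472.
Year 1: ⌊$57,372 × 150%/7⌋ = $12,294. Book value $45,078.
Year 2: ⌊$45,078 × 150%/7⌋ = $9,659. Book value $35,419.
Year 3: ⌊$35,419 × 150%/7⌋ = $7,589. Book value $27,830.
Year 4: ⌊$27,830 × 150%/7⌋ = $5,963. Book value $21,867.
Year 5: ⌊$21,867 × 150%/7⌋ = $4,685. Book value $17,182.
Year 6: ⌊$17,182 × 150%/7⌋ = $3,681. Book value $13,501.
Year 7 (final): $13,501 − $6,900 = $6,601. Book value $6,900.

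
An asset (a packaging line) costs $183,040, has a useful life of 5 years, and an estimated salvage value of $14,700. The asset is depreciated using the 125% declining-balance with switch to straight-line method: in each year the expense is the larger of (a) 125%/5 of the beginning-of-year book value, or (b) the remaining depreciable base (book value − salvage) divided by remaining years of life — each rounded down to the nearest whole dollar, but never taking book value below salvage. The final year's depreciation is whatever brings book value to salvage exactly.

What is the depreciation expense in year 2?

Depreciable base = $183,040 − $14,700 = $168,340.
Year 1: DB = ⌊$183,040 × 125%/5⌋ = $45,760; SL = ⌊$168,340/5⌋ = $33,668 → take DB $45,760. Book value $137,280.
Year 2: DB = ⌊$137,280 × 125%/5⌋ = $34,320; SL = ⌊$122,580/4⌋ = $30,645 → take DB $34,320. Book value $102,960.

$34,320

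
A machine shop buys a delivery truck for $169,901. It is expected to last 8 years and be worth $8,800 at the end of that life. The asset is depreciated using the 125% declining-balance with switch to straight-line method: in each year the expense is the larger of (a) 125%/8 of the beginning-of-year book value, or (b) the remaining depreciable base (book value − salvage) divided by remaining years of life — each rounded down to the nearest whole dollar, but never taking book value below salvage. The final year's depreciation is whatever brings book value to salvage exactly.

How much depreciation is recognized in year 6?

$18,651

Depreciable base = $169,901 − $8,800 = $161,101.
Year 1: DB = ⌊$169,901 × 125%/8⌋ = $26,547; SL = ⌊$161,101/8⌋ = $20,137 → take DB $26,547. Book value $143,354.
Year 2: DB = ⌊$143,354 × 125%/8⌋ = $22,399; SL = ⌊$134,554/7⌋ = $19,222 → take DB $22,399. Book value $120,955.
Year 3: DB = ⌊$120,955 × 125%/8⌋ = $18,899; SL = ⌊$112,155/6⌋ = $18,692 → take DB $18,899. Book value $102,056.
Year 4: DB = ⌊$102,056 × 125%/8⌋ = $15,946; SL = ⌊$93,256/5⌋ = $18,651 → take SL $18,651. Book value $83,405.
Year 5: DB = ⌊$83,405 × 125%/8⌋ = $13,032; SL = ⌊$74,605/4⌋ = $18,651 → take SL $18,651. Book value $64,754.
Year 6: DB = ⌊$64,754 × 125%/8⌋ = $10,117; SL = ⌊$55,954/3⌋ = $18,651 → take SL $18,651. Book value $46,103.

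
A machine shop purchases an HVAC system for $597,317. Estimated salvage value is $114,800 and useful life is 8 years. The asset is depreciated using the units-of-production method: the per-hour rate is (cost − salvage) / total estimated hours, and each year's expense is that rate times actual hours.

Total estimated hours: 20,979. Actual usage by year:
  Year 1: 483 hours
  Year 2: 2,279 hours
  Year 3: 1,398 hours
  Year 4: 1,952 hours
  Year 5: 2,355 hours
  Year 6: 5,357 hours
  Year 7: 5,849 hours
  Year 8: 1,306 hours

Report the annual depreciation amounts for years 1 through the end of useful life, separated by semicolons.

Depreciable base = $597,317 − $114,800 = $482,517.
Rate = $482,517 / 20,979 hours = $23 per hour.
Year 1: 483 × $23 = $11,109. Book value $586,208.
Year 2: 2,279 × $23 = $52,417. Book value $533,791.
Year 3: 1,398 × $23 = $32,154. Book value $501,637.
Year 4: 1,952 × $23 = $44,896. Book value $456,741.
Year 5: 2,355 × $23 = $54,165. Book value $402,576.
Year 6: 5,357 × $23 = $123,211. Book value $279,365.
Year 7: 5,849 × $23 = $134,527. Book value $144,838.
Year 8: 1,306 × $23 = $30,038. Book value $114,800.

$11,109; $52,417; $32,154; $44,896; $54,165; $123,211; $134,527; $30,038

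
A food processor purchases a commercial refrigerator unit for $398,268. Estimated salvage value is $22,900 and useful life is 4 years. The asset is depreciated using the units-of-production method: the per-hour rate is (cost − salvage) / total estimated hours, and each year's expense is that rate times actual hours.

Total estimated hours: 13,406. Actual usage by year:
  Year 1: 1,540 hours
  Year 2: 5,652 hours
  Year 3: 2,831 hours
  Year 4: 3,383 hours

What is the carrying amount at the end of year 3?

$117,624

Depreciable base = $398,268 − $22,900 = $375,368.
Rate = $375,368 / 13,406 hours = $28 per hour.
Year 1: 1,540 × $28 = $43,120. Book value $355,148.
Year 2: 5,652 × $28 = $158,256. Book value $196,892.
Year 3: 2,831 × $28 = $79,268. Book value $117,624.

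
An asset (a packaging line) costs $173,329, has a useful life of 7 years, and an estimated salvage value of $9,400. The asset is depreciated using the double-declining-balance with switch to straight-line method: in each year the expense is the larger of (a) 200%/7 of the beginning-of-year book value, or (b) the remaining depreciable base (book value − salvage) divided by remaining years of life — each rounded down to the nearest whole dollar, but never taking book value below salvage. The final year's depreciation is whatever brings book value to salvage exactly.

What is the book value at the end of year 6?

$20,815

Depreciable base = $173,329 − $9,400 = $163,929.
Year 1: DB = ⌊$173,329 × 200%/7⌋ = $49,522; SL = ⌊$163,929/7⌋ = $23,418 → take DB $49,522. Book value $123,807.
Year 2: DB = ⌊$123,807 × 200%/7⌋ = $35,373; SL = ⌊$114,407/6⌋ = $19,067 → take DB $35,373. Book value $88,434.
Year 3: DB = ⌊$88,434 × 200%/7⌋ = $25,266; SL = ⌊$79,034/5⌋ = $15,806 → take DB $25,266. Book value $63,168.
Year 4: DB = ⌊$63,168 × 200%/7⌋ = $18,048; SL = ⌊$53,768/4⌋ = $13,442 → take DB $18,048. Book value $45,120.
Year 5: DB = ⌊$45,120 × 200%/7⌋ = $12,891; SL = ⌊$35,720/3⌋ = $11,906 → take DB $12,891. Book value $32,229.
Year 6: DB = ⌊$32,229 × 200%/7⌋ = $9,208; SL = ⌊$22,829/2⌋ = $11,414 → take SL $11,414. Book value $20,815.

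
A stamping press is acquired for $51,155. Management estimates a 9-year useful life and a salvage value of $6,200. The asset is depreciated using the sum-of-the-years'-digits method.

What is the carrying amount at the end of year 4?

Depreciable base = $51,155 − $6,200 = $44,955.
Sum of the years' digits = 9+8+7+6+5+4+3+2+1 = 45.
Year 1: $44,955 × 9/45 = $8,991. Book value $42,164.
Year 2: $44,955 × 8/45 = $7,992. Book value $34,172.
Year 3: $44,955 × 7/45 = $6,993. Book value $27,179.
Year 4: $44,955 × 6/45 = $5,994. Book value $21,185.

$21,185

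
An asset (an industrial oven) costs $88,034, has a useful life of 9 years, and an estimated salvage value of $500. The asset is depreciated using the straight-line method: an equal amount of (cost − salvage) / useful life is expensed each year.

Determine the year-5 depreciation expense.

Depreciable base = $88,034 − $500 = $87,534.
Annual expense = $87,534 / 9 = $9,726.

$9,726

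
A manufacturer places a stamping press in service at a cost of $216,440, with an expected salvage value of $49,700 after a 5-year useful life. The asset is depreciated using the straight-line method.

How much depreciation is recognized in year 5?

Depreciable base = $216,440 − $49,700 = $166,740.
Annual expense = $166,740 / 5 = $33,348.

$33,348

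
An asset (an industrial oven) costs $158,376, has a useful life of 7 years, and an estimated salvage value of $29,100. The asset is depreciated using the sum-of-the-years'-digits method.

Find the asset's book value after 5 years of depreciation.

$42,951

Depreciable base = $158,376 − $29,100 = $129,276.
Sum of the years' digits = 7+6+5+4+3+2+1 = 28.
Year 1: $129,276 × 7/28 = $32,319. Book value $126,057.
Year 2: $129,276 × 6/28 = $27,702. Book value $98,355.
Year 3: $129,276 × 5/28 = $23,085. Book value $75,270.
Year 4: $129,276 × 4/28 = $18,468. Book value $56,802.
Year 5: $129,276 × 3/28 = $13,851. Book value $42,951.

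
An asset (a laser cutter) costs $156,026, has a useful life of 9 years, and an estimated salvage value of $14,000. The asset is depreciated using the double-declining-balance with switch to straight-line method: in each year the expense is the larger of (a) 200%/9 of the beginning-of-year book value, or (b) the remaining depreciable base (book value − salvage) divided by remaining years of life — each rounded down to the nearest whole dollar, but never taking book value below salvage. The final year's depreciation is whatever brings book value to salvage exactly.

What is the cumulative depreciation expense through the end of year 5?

$111,615

Depreciable base = $156,026 − $14,000 = $142,026.
Year 1: DB = ⌊$156,026 × 200%/9⌋ = $34,672; SL = ⌊$142,026/9⌋ = $15,780 → take DB $34,672. Book value $121,354.
Year 2: DB = ⌊$121,354 × 200%/9⌋ = $26,967; SL = ⌊$107,354/8⌋ = $13,419 → take DB $26,967. Book value $94,387.
Year 3: DB = ⌊$94,387 × 200%/9⌋ = $20,974; SL = ⌊$80,387/7⌋ = $11,483 → take DB $20,974. Book value $73,413.
Year 4: DB = ⌊$73,413 × 200%/9⌋ = $16,314; SL = ⌊$59,413/6⌋ = $9,902 → take DB $16,314. Book value $57,099.
Year 5: DB = ⌊$57,099 × 200%/9⌋ = $12,688; SL = ⌊$43,099/5⌋ = $8,619 → take DB $12,688. Book value $44,411.
Accumulated through year 5 = $156,026 − $44,411 = $111,615.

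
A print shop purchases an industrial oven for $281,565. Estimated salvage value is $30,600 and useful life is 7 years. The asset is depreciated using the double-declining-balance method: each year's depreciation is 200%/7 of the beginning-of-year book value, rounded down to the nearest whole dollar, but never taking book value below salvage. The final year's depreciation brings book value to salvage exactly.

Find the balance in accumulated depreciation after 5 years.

$229,211

Depreciable base = $281,565 − $30,600 = $250,965.
Year 1: ⌊$281,565 × 200%/7⌋ = $80,447. Book value $201,118.
Year 2: ⌊$201,118 × 200%/7⌋ = $57,462. Book value $143,656.
Year 3: ⌊$143,656 × 200%/7⌋ = $41,044. Book value $102,612.
Year 4: ⌊$102,612 × 200%/7⌋ = $29,317. Book value $73,295.
Year 5: ⌊$73,295 × 200%/7⌋ = $20,941. Book value $52,354.
Accumulated through year 5 = $281,565 − $52,354 = $229,211.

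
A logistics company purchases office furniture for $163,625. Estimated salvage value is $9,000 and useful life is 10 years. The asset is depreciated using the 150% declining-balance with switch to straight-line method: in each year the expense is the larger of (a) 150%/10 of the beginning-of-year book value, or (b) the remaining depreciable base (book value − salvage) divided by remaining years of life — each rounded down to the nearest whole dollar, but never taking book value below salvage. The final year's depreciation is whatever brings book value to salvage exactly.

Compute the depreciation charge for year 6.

$12,720

Depreciable base = $163,625 − $9,000 = $154,625.
Year 1: DB = ⌊$163,625 × 150%/10⌋ = $24,543; SL = ⌊$154,625/10⌋ = $15,462 → take DB $24,543. Book value $139,082.
Year 2: DB = ⌊$139,082 × 150%/10⌋ = $20,862; SL = ⌊$130,082/9⌋ = $14,453 → take DB $20,862. Book value $118,220.
Year 3: DB = ⌊$118,220 × 150%/10⌋ = $17,733; SL = ⌊$109,220/8⌋ = $13,652 → take DB $17,733. Book value $100,487.
Year 4: DB = ⌊$100,487 × 150%/10⌋ = $15,073; SL = ⌊$91,487/7⌋ = $13,069 → take DB $15,073. Book value $85,414.
Year 5: DB = ⌊$85,414 × 150%/10⌋ = $12,812; SL = ⌊$76,414/6⌋ = $12,735 → take DB $12,812. Book value $72,602.
Year 6: DB = ⌊$72,602 × 150%/10⌋ = $10,890; SL = ⌊$63,602/5⌋ = $12,720 → take SL $12,720. Book value $59,882.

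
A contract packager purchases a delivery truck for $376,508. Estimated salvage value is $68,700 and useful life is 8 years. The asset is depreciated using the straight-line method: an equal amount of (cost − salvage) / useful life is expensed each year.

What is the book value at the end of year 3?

$261,080

Depreciable base = $376,508 − $68,700 = $307,808.
Annual expense = $307,808 / 8 = $38,476.
End of year 1: book value $338,032.
End of year 2: book value $299,556.
End of year 3: book value $261,080.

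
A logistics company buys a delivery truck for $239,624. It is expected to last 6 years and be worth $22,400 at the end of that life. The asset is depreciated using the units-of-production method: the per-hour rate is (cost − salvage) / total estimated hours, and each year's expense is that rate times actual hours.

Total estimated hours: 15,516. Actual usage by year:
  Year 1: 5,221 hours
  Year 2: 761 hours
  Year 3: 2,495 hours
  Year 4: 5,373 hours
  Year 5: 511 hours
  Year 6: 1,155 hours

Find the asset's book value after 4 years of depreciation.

$45,724

Depreciable base = $239,624 − $22,400 = $217,224.
Rate = $217,224 / 15,516 hours = $14 per hour.
Year 1: 5,221 × $14 = $73,094. Book value $166,530.
Year 2: 761 × $14 = $10,654. Book value $155,876.
Year 3: 2,495 × $14 = $34,930. Book value $120,946.
Year 4: 5,373 × $14 = $75,222. Book value $45,724.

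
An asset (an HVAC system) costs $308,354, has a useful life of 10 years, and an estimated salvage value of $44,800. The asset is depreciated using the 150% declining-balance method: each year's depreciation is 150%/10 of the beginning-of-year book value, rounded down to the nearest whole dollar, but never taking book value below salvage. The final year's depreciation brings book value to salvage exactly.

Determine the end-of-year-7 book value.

$98,853

Depreciable base = $308,354 − $44,800 = $263,554.
Year 1: ⌊$308,354 × 150%/10⌋ = $46,253. Book value $262,101.
Year 2: ⌊$262,101 × 150%/10⌋ = $39,315. Book value $222,786.
Year 3: ⌊$222,786 × 150%/10⌋ = $33,417. Book value $189,369.
Year 4: ⌊$189,369 × 150%/10⌋ = $28,405. Book value $160,964.
Year 5: ⌊$160,964 × 150%/10⌋ = $24,144. Book value $136,820.
Year 6: ⌊$136,820 × 150%/10⌋ = $20,523. Book value $116,297.
Year 7: ⌊$116,297 × 150%/10⌋ = $17,444. Book value $98,853.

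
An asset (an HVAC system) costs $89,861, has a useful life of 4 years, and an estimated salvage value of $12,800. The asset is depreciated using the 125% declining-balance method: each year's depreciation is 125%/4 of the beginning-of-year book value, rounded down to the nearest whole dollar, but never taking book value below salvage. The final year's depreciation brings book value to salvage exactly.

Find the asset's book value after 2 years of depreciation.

$42,474

Depreciable base = $89,861 − $12,800 = $77,061.
Year 1: ⌊$89,861 × 125%/4⌋ = $28,081. Book value $61,780.
Year 2: ⌊$61,780 × 125%/4⌋ = $19,306. Book value $42,474.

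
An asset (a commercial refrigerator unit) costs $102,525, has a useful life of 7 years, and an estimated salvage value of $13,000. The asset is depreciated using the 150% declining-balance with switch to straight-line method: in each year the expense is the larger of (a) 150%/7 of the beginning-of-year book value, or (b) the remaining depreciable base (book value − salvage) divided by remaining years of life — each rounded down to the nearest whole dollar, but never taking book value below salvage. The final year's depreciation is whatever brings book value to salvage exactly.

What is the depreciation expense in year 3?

$13,563

Depreciable base = $102,525 − $13,000 = $89,525.
Year 1: DB = ⌊$102,525 × 150%/7⌋ = $21,969; SL = ⌊$89,525/7⌋ = $12,789 → take DB $21,969. Book value $80,556.
Year 2: DB = ⌊$80,556 × 150%/7⌋ = $17,262; SL = ⌊$67,556/6⌋ = $11,259 → take DB $17,262. Book value $63,294.
Year 3: DB = ⌊$63,294 × 150%/7⌋ = $13,563; SL = ⌊$50,294/5⌋ = $10,058 → take DB $13,563. Book value $49,731.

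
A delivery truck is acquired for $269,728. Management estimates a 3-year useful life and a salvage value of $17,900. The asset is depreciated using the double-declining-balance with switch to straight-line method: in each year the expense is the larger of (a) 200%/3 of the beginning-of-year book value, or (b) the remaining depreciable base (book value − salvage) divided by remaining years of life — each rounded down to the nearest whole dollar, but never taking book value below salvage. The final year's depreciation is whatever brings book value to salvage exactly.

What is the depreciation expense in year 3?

$12,070

Depreciable base = $269,728 − $17,900 = $251,828.
Year 1: DB = ⌊$269,728 × 200%/3⌋ = $179,818; SL = ⌊$251,828/3⌋ = $83,942 → take DB $179,818. Book value $89,910.
Year 2: DB = ⌊$89,910 × 200%/3⌋ = $59,940; SL = ⌊$72,010/2⌋ = $36,005 → take DB $59,940. Book value $29,970.
Year 3 (final): $29,970 − $17,900 = $12,070. Book value $17,900.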